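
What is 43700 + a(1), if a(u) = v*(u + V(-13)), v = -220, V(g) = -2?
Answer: 43920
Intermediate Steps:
a(u) = 440 - 220*u (a(u) = -220*(u - 2) = -220*(-2 + u) = 440 - 220*u)
43700 + a(1) = 43700 + (440 - 220*1) = 43700 + (440 - 220) = 43700 + 220 = 43920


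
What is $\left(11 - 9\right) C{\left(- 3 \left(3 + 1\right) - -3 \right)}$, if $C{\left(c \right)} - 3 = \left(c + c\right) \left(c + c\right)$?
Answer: $654$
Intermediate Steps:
$C{\left(c \right)} = 3 + 4 c^{2}$ ($C{\left(c \right)} = 3 + \left(c + c\right) \left(c + c\right) = 3 + 2 c 2 c = 3 + 4 c^{2}$)
$\left(11 - 9\right) C{\left(- 3 \left(3 + 1\right) - -3 \right)} = \left(11 - 9\right) \left(3 + 4 \left(- 3 \left(3 + 1\right) - -3\right)^{2}\right) = 2 \left(3 + 4 \left(\left(-3\right) 4 + 3\right)^{2}\right) = 2 \left(3 + 4 \left(-12 + 3\right)^{2}\right) = 2 \left(3 + 4 \left(-9\right)^{2}\right) = 2 \left(3 + 4 \cdot 81\right) = 2 \left(3 + 324\right) = 2 \cdot 327 = 654$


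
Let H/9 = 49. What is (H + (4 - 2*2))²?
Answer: 194481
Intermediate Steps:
H = 441 (H = 9*49 = 441)
(H + (4 - 2*2))² = (441 + (4 - 2*2))² = (441 + (4 - 4))² = (441 + 0)² = 441² = 194481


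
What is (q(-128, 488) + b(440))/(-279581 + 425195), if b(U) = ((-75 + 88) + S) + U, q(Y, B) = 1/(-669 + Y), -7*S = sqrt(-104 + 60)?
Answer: 180520/58027179 - I*sqrt(11)/509649 ≈ 0.003111 - 6.5077e-6*I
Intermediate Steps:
S = -2*I*sqrt(11)/7 (S = -sqrt(-104 + 60)/7 = -2*I*sqrt(11)/7 ≈ -0.94761*I)
b(U) = 13 + U - 2*I*sqrt(11)/7 (b(U) = ((-75 + 88) - 2*I*sqrt(11)/7) + U = (13 - 2*I*sqrt(11)/7) + U = 13 + U - 2*I*sqrt(11)/7)
(q(-128, 488) + b(440))/(-279581 + 425195) = (1/(-669 - 128) + (13 + 440 - 2*I*sqrt(11)/7))/(-279581 + 425195) = (1/(-797) + (453 - 2*I*sqrt(11)/7))/145614 = (-1/797 + (453 - 2*I*sqrt(11)/7))*(1/145614) = (361040/797 - 2*I*sqrt(11)/7)*(1/145614) = 180520/58027179 - I*sqrt(11)/509649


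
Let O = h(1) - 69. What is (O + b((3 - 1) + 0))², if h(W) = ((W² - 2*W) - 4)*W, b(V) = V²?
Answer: 4900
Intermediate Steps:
h(W) = W*(-4 + W² - 2*W) (h(W) = (-4 + W² - 2*W)*W = W*(-4 + W² - 2*W))
O = -74 (O = 1*(-4 + 1² - 2*1) - 69 = 1*(-4 + 1 - 2) - 69 = 1*(-5) - 69 = -5 - 69 = -74)
(O + b((3 - 1) + 0))² = (-74 + ((3 - 1) + 0)²)² = (-74 + (2 + 0)²)² = (-74 + 2²)² = (-74 + 4)² = (-70)² = 4900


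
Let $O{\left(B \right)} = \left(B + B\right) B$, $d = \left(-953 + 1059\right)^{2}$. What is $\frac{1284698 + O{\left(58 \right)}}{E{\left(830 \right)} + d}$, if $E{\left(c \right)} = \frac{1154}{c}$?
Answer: $\frac{535941790}{4663517} \approx 114.92$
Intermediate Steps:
$d = 11236$ ($d = 106^{2} = 11236$)
$O{\left(B \right)} = 2 B^{2}$ ($O{\left(B \right)} = 2 B B = 2 B^{2}$)
$\frac{1284698 + O{\left(58 \right)}}{E{\left(830 \right)} + d} = \frac{1284698 + 2 \cdot 58^{2}}{\frac{1154}{830} + 11236} = \frac{1284698 + 2 \cdot 3364}{1154 \cdot \frac{1}{830} + 11236} = \frac{1284698 + 6728}{\frac{577}{415} + 11236} = \frac{1291426}{\frac{4663517}{415}} = 1291426 \cdot \frac{415}{4663517} = \frac{535941790}{4663517}$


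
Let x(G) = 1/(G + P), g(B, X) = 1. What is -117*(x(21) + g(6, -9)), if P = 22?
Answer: -5148/43 ≈ -119.72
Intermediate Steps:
x(G) = 1/(22 + G) (x(G) = 1/(G + 22) = 1/(22 + G))
-117*(x(21) + g(6, -9)) = -117*(1/(22 + 21) + 1) = -117*(1/43 + 1) = -117*44/43 = -5148/43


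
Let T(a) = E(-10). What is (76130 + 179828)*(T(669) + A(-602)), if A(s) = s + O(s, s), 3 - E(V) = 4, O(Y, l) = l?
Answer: -308429390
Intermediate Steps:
E(V) = -1 (E(V) = 3 - 1*4 = 3 - 4 = -1)
A(s) = 2*s (A(s) = s + s = 2*s)
T(a) = -1
(76130 + 179828)*(T(669) + A(-602)) = (76130 + 179828)*(-1 + 2*(-602)) = 255958*(-1 - 1204) = 255958*(-1205) = -308429390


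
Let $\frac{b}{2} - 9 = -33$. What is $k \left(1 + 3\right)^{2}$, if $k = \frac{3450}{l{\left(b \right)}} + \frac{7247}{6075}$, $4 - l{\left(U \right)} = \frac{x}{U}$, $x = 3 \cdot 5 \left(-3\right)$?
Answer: $\frac{5371121648}{297675} \approx 18044.0$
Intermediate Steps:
$b = -48$ ($b = 18 + 2 \left(-33\right) = 18 - 66 = -48$)
$x = -45$ ($x = 15 \left(-3\right) = -45$)
$l{\left(U \right)} = 4 + \frac{45}{U}$ ($l{\left(U \right)} = 4 - - \frac{45}{U} = 4 + \frac{45}{U}$)
$k = \frac{335695103}{297675}$ ($k = \frac{3450}{4 + \frac{45}{-48}} + \frac{7247}{6075} = \frac{3450}{4 + 45 \left(- \frac{1}{48}\right)} + 7247 \cdot \frac{1}{6075} = \frac{3450}{4 - \frac{15}{16}} + \frac{7247}{6075} = \frac{3450}{\frac{49}{16}} + \frac{7247}{6075} = 3450 \cdot \frac{16}{49} + \frac{7247}{6075} = \frac{55200}{49} + \frac{7247}{6075} = \frac{335695103}{297675} \approx 1127.7$)
$k \left(1 + 3\right)^{2} = \frac{335695103 \left(1 + 3\right)^{2}}{297675} = \frac{335695103 \cdot 4^{2}}{297675} = \frac{335695103}{297675} \cdot 16 = \frac{5371121648}{297675}$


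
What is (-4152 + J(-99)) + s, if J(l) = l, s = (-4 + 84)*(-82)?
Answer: -10811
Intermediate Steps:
s = -6560 (s = 80*(-82) = -6560)
(-4152 + J(-99)) + s = (-4152 - 99) - 6560 = -4251 - 6560 = -10811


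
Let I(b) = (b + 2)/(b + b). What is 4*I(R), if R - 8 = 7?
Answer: 34/15 ≈ 2.2667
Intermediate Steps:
R = 15 (R = 8 + 7 = 15)
I(b) = (2 + b)/(2*b) (I(b) = (2 + b)/((2*b)) = (2 + b)*(1/(2*b)) = (2 + b)/(2*b))
4*I(R) = 4*((½)*(2 + 15)/15) = 4*((½)*(1/15)*17) = 4*(17/30) = 34/15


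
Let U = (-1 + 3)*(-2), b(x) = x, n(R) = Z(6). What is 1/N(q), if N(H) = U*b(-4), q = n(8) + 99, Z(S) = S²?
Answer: 1/16 ≈ 0.062500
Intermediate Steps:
n(R) = 36 (n(R) = 6² = 36)
U = -4 (U = 2*(-2) = -4)
q = 135 (q = 36 + 99 = 135)
N(H) = 16 (N(H) = -4*(-4) = 16)
1/N(q) = 1/16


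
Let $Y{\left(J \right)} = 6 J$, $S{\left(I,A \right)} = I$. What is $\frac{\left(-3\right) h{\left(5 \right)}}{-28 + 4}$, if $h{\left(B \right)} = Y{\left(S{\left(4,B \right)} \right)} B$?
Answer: $15$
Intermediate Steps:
$h{\left(B \right)} = 24 B$ ($h{\left(B \right)} = 6 \cdot 4 B = 24 B$)
$\frac{\left(-3\right) h{\left(5 \right)}}{-28 + 4} = \frac{\left(-3\right) 24 \cdot 5}{-28 + 4} = \frac{\left(-3\right) 120}{-24} = \left(-360\right) \left(- \frac{1}{24}\right) = 15$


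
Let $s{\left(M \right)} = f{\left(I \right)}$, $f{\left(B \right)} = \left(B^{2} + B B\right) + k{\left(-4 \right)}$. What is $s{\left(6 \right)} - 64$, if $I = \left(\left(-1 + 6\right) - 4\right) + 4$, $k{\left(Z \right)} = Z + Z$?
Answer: $-22$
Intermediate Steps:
$k{\left(Z \right)} = 2 Z$
$I = 5$ ($I = \left(5 - 4\right) + 4 = 1 + 4 = 5$)
$f{\left(B \right)} = -8 + 2 B^{2}$ ($f{\left(B \right)} = \left(B^{2} + B B\right) + 2 \left(-4\right) = \left(B^{2} + B^{2}\right) - 8 = 2 B^{2} - 8 = -8 + 2 B^{2}$)
$s{\left(M \right)} = 42$ ($s{\left(M \right)} = -8 + 2 \cdot 5^{2} = -8 + 2 \cdot 25 = -8 + 50 = 42$)
$s{\left(6 \right)} - 64 = 42 - 64 = -22$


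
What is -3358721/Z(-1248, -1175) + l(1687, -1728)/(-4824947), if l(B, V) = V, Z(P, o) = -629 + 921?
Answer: -16205650308211/1408884524 ≈ -11502.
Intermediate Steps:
Z(P, o) = 292
-3358721/Z(-1248, -1175) + l(1687, -1728)/(-4824947) = -3358721/292 - 1728/(-4824947) = -3358721*1/292 - 1728*(-1/4824947) = -3358721/292 + 1728/4824947 = -16205650308211/1408884524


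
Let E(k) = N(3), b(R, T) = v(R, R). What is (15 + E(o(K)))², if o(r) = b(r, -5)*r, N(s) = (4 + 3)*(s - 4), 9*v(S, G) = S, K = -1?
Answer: 64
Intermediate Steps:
v(S, G) = S/9
b(R, T) = R/9
N(s) = -28 + 7*s (N(s) = 7*(-4 + s) = -28 + 7*s)
o(r) = r²/9 (o(r) = (r/9)*r = r²/9)
E(k) = -7 (E(k) = -28 + 7*3 = -28 + 21 = -7)
(15 + E(o(K)))² = (15 - 7)² = 8² = 64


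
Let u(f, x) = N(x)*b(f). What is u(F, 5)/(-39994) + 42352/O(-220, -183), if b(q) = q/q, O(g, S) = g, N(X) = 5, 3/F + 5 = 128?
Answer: -423456747/2199670 ≈ -192.51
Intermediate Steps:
F = 1/41 (F = 3/(-5 + 128) = 3/123 = 3*(1/123) = 1/41 ≈ 0.024390)
b(q) = 1
u(f, x) = 5 (u(f, x) = 5*1 = 5)
u(F, 5)/(-39994) + 42352/O(-220, -183) = 5/(-39994) + 42352/(-220) = 5*(-1/39994) + 42352*(-1/220) = -5/39994 - 10588/55 = -423456747/2199670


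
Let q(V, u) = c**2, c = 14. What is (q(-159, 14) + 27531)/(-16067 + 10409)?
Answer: -27727/5658 ≈ -4.9005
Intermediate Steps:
q(V, u) = 196 (q(V, u) = 14**2 = 196)
(q(-159, 14) + 27531)/(-16067 + 10409) = (196 + 27531)/(-16067 + 10409) = 27727/(-5658) = 27727*(-1/5658) = -27727/5658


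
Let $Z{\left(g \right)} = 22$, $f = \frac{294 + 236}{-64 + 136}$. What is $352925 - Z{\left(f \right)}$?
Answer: $352903$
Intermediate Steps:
$f = \frac{265}{36}$ ($f = \frac{530}{72} = 530 \cdot \frac{1}{72} = \frac{265}{36} \approx 7.3611$)
$352925 - Z{\left(f \right)} = 352925 - 22 = 352903$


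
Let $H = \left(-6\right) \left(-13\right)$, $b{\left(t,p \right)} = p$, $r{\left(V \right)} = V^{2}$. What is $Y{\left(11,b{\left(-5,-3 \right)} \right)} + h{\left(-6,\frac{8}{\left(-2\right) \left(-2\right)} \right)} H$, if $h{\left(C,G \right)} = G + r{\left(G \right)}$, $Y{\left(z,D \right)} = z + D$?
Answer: $476$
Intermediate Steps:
$Y{\left(z,D \right)} = D + z$
$h{\left(C,G \right)} = G + G^{2}$
$H = 78$
$Y{\left(11,b{\left(-5,-3 \right)} \right)} + h{\left(-6,\frac{8}{\left(-2\right) \left(-2\right)} \right)} H = \left(-3 + 11\right) + \frac{8}{\left(-2\right) \left(-2\right)} \left(1 + \frac{8}{\left(-2\right) \left(-2\right)}\right) 78 = 8 + \frac{8}{4} \left(1 + \frac{8}{4}\right) 78 = 8 + 8 \cdot \frac{1}{4} \left(1 + 8 \cdot \frac{1}{4}\right) 78 = 8 + 2 \left(1 + 2\right) 78 = 8 + 2 \cdot 3 \cdot 78 = 8 + 6 \cdot 78 = 8 + 468 = 476$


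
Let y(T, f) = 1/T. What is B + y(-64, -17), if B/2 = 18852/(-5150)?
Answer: -1209103/164800 ≈ -7.3368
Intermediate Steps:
B = -18852/2575 (B = 2*(18852/(-5150)) = 2*(18852*(-1/5150)) = 2*(-9426/2575) = -18852/2575 ≈ -7.3212)
B + y(-64, -17) = -18852/2575 + 1/(-64) = -18852/2575 - 1/64 = -1209103/164800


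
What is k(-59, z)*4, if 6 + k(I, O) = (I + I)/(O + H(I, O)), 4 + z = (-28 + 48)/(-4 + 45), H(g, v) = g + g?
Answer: -50108/2491 ≈ -20.116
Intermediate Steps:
H(g, v) = 2*g
z = -144/41 (z = -4 + (-28 + 48)/(-4 + 45) = -4 + 20/41 = -144/41 ≈ -3.5122)
k(I, O) = -6 + 2*I/(O + 2*I) (k(I, O) = -6 + (I + I)/(O + 2*I) = -6 + (2*I)/(O + 2*I) = -6 + 2*I/(O + 2*I))
k(-59, z)*4 = (2*(-5*(-59) - 3*(-144/41))/(-144/41 + 2*(-59)))*4 = (2*(295 + 432/41)/(-144/41 - 118))*4 = (2*(12527/41)/(-4982/41))*4 = (2*(-41/4982)*(12527/41))*4 = -12527/2491*4 = -50108/2491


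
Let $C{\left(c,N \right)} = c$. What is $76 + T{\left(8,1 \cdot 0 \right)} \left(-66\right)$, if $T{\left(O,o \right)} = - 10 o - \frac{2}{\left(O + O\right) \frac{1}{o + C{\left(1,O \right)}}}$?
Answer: $\frac{337}{4} \approx 84.25$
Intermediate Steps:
$T{\left(O,o \right)} = - 10 o - \frac{1 + o}{O}$ ($T{\left(O,o \right)} = - 10 o - \frac{2}{\left(O + O\right) \frac{1}{o + 1}} = - 10 o - \frac{2}{2 O \frac{1}{1 + o}} = - 10 o - 2 \frac{1 + o}{2 O} = - 10 o - \frac{1 + o}{O}$)
$76 + T{\left(8,1 \cdot 0 \right)} \left(-66\right) = 76 + \frac{-1 - 1 \cdot 0 - 80 \cdot 1 \cdot 0}{8} \left(-66\right) = 76 + \frac{-1 - 0 - 80 \cdot 0}{8} \left(-66\right) = 76 + \frac{-1 + 0 + 0}{8} \left(-66\right) = 76 + \frac{1}{8} \left(-1\right) \left(-66\right) = 76 - - \frac{33}{4} = 76 + \frac{33}{4} = \frac{337}{4}$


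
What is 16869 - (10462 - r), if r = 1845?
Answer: 8252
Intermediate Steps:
16869 - (10462 - r) = 16869 - (10462 - 1*1845) = 16869 - (10462 - 1845) = 16869 - 1*8617 = 16869 - 8617 = 8252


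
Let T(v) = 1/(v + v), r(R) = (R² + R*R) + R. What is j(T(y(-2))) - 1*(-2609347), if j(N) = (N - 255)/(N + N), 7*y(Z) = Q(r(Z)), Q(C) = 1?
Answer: 36530355/14 ≈ 2.6093e+6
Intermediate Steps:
r(R) = R + 2*R² (r(R) = (R² + R²) + R = 2*R² + R = R + 2*R²)
y(Z) = ⅐ (y(Z) = (⅐)*1 = ⅐)
T(v) = 1/(2*v)
j(N) = (-255 + N)/(2*N) (j(N) = (-255 + N)/((2*N)) = (-255 + N)*(1/(2*N)) = (-255 + N)/(2*N))
j(T(y(-2))) - 1*(-2609347) = (-255 + 1/(2*(⅐)))/(2*((1/(2*(⅐))))) - 1*(-2609347) = (-255 + (½)*7)/(2*(((½)*7))) + 2609347 = (-255 + 7/2)/(2*(7/2)) + 2609347 = (½)*(2/7)*(-503/2) + 2609347 = -503/14 + 2609347 = 36530355/14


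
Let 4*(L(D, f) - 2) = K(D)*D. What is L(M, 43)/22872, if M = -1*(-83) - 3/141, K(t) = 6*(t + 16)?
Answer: 13609309/25262124 ≈ 0.53872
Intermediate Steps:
K(t) = 96 + 6*t (K(t) = 6*(16 + t) = 96 + 6*t)
M = 3900/47 (M = 83 - 3/141 = 83 - 1*1/47 = 83 - 1/47 = 3900/47 ≈ 82.979)
L(D, f) = 2 + D*(96 + 6*D)/4 (L(D, f) = 2 + ((96 + 6*D)*D)/4 = 2 + (D*(96 + 6*D))/4 = 2 + D*(96 + 6*D)/4)
L(M, 43)/22872 = (2 + (3/2)*(3900/47)*(16 + 3900/47))/22872 = (2 + (3/2)*(3900/47)*(4652/47))*(1/22872) = (2 + 27214200/2209)*(1/22872) = (27218618/2209)*(1/22872) = 13609309/25262124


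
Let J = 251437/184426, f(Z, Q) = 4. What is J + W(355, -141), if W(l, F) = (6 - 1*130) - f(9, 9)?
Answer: -23355091/184426 ≈ -126.64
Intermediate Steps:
W(l, F) = -128 (W(l, F) = (6 - 1*130) - 1*4 = (6 - 130) - 4 = -124 - 4 = -128)
J = 251437/184426 (J = 251437*(1/184426) = 251437/184426 ≈ 1.3633)
J + W(355, -141) = 251437/184426 - 128 = -23355091/184426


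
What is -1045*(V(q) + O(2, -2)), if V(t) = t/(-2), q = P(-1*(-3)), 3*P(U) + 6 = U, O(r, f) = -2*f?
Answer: -9405/2 ≈ -4702.5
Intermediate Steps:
P(U) = -2 + U/3
q = -1 (q = -2 + (-1*(-3))/3 = -2 + (1/3)*3 = -2 + 1 = -1)
V(t) = -t/2 (V(t) = t*(-1/2) = -t/2)
-1045*(V(q) + O(2, -2)) = -1045*(-1/2*(-1) - 2*(-2)) = -1045*(1/2 + 4) = -1045*9/2 = -9405/2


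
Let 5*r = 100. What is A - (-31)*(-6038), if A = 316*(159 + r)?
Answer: -130614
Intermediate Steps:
r = 20 (r = (⅕)*100 = 20)
A = 56564 (A = 316*(159 + 20) = 316*179 = 56564)
A - (-31)*(-6038) = 56564 - (-31)*(-6038) = 56564 - 1*187178 = 56564 - 187178 = -130614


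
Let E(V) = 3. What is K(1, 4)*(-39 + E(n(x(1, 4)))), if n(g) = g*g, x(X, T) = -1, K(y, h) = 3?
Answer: -108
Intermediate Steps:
n(g) = g²
K(1, 4)*(-39 + E(n(x(1, 4)))) = 3*(-39 + 3) = 3*(-36) = -108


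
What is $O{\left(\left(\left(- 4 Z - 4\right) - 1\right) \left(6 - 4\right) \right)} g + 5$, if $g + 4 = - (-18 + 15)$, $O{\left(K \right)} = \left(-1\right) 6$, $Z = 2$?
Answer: $11$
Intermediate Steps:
$O{\left(K \right)} = -6$
$g = -1$ ($g = -4 - \left(-18 + 15\right) = -4 - -3 = -4 + 3 = -1$)
$O{\left(\left(\left(- 4 Z - 4\right) - 1\right) \left(6 - 4\right) \right)} g + 5 = \left(-6\right) \left(-1\right) + 5 = 6 + 5 = 11$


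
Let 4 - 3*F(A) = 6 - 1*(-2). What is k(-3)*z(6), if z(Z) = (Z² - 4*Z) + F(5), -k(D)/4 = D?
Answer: 128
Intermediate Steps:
k(D) = -4*D
F(A) = -4/3 (F(A) = 4/3 - (6 - 1*(-2))/3 = 4/3 - (6 + 2)/3 = 4/3 - ⅓*8 = 4/3 - 8/3 = -4/3)
z(Z) = -4/3 + Z² - 4*Z (z(Z) = (Z² - 4*Z) - 4/3 = -4/3 + Z² - 4*Z)
k(-3)*z(6) = (-4*(-3))*(-4/3 + 6² - 4*6) = 12*(-4/3 + 36 - 24) = 12*(32/3) = 128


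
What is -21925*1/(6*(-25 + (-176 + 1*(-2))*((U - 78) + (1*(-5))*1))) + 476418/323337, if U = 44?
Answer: 4227712037/4473044058 ≈ 0.94515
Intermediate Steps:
-21925*1/(6*(-25 + (-176 + 1*(-2))*((U - 78) + (1*(-5))*1))) + 476418/323337 = -21925*1/(6*(-25 + (-176 + 1*(-2))*((44 - 78) + (1*(-5))*1))) + 476418/323337 = -21925*1/(6*(-25 + (-176 - 2)*(-34 - 5*1))) + 476418*(1/323337) = -21925*1/(6*(-25 - 178*(-34 - 5))) + 158806/107779 = -21925*1/(6*(-25 - 178*(-39))) + 158806/107779 = -21925*1/(6*(-25 + 6942)) + 158806/107779 = -21925/(6*6917) + 158806/107779 = -21925/41502 + 158806/107779 = 4227712037/4473044058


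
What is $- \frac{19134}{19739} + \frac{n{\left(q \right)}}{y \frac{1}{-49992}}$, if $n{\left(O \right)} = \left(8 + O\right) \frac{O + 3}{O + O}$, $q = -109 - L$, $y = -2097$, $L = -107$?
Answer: $- \frac{168923570}{4599187} \approx -36.729$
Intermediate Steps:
$q = -2$ ($q = -109 - -107 = -109 + 107 = -2$)
$n{\left(O \right)} = \frac{\left(3 + O\right) \left(8 + O\right)}{2 O}$ ($n{\left(O \right)} = \left(8 + O\right) \frac{3 + O}{2 O} = \frac{\left(3 + O\right) \left(8 + O\right)}{2 O}$)
$- \frac{19134}{19739} + \frac{n{\left(q \right)}}{y \frac{1}{-49992}} = - \frac{19134}{19739} + \frac{\frac{1}{2} \frac{1}{-2} \left(24 - 2 \left(11 - 2\right)\right)}{\left(-2097\right) \frac{1}{-49992}} = \left(-19134\right) \frac{1}{19739} + \frac{\frac{1}{2} \left(- \frac{1}{2}\right) \left(24 - 18\right)}{\left(-2097\right) \left(- \frac{1}{49992}\right)} = - \frac{19134}{19739} + \frac{\frac{1}{2} \left(- \frac{1}{2}\right) \left(24 - 18\right)}{\frac{699}{16664}} = - \frac{19134}{19739} + \frac{1}{2} \left(- \frac{1}{2}\right) 6 \cdot \frac{16664}{699} = - \frac{19134}{19739} - \frac{8332}{233} = - \frac{168923570}{4599187}$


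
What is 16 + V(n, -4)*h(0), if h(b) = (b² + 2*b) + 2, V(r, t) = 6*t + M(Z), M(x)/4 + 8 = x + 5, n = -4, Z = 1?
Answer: -48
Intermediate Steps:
M(x) = -12 + 4*x (M(x) = -32 + 4*(x + 5) = -32 + 4*(5 + x) = -32 + (20 + 4*x) = -12 + 4*x)
V(r, t) = -8 + 6*t (V(r, t) = 6*t + (-12 + 4*1) = 6*t + (-12 + 4) = 6*t - 8 = -8 + 6*t)
h(b) = 2 + b² + 2*b
16 + V(n, -4)*h(0) = 16 + (-8 + 6*(-4))*(2 + 0² + 2*0) = 16 + (-8 - 24)*(2 + 0 + 0) = 16 - 32*2 = 16 - 64 = -48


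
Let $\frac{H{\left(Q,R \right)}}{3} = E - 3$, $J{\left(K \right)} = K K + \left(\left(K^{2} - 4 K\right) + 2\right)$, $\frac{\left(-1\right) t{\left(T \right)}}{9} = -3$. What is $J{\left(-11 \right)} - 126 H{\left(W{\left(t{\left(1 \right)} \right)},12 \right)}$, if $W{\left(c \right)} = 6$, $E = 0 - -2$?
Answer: $666$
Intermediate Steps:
$t{\left(T \right)} = 27$ ($t{\left(T \right)} = \left(-9\right) \left(-3\right) = 27$)
$E = 2$ ($E = 0 + 2 = 2$)
$J{\left(K \right)} = 2 - 4 K + 2 K^{2}$ ($J{\left(K \right)} = K^{2} + \left(2 + K^{2} - 4 K\right) = 2 - 4 K + 2 K^{2}$)
$H{\left(Q,R \right)} = -3$ ($H{\left(Q,R \right)} = 3 \left(2 - 3\right) = 3 \left(-1\right) = -3$)
$J{\left(-11 \right)} - 126 H{\left(W{\left(t{\left(1 \right)} \right)},12 \right)} = \left(2 - -44 + 2 \left(-11\right)^{2}\right) - -378 = \left(2 + 44 + 2 \cdot 121\right) + 378 = \left(2 + 44 + 242\right) + 378 = 288 + 378 = 666$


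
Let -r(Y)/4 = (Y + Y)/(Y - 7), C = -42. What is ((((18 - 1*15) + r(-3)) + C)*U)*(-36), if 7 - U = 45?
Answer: -283176/5 ≈ -56635.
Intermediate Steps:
U = -38 (U = 7 - 1*45 = 7 - 45 = -38)
r(Y) = -8*Y/(-7 + Y) (r(Y) = -4*(Y + Y)/(Y - 7) = -4*2*Y/(-7 + Y) = -8*Y/(-7 + Y))
((((18 - 1*15) + r(-3)) + C)*U)*(-36) = ((((18 - 1*15) - 8*(-3)/(-7 - 3)) - 42)*(-38))*(-36) = ((((18 - 15) - 8*(-3)/(-10)) - 42)*(-38))*(-36) = (((3 - 8*(-3)*(-⅒)) - 42)*(-38))*(-36) = (((3 - 12/5) - 42)*(-38))*(-36) = ((⅗ - 42)*(-38))*(-36) = -207/5*(-38)*(-36) = (7866/5)*(-36) = -283176/5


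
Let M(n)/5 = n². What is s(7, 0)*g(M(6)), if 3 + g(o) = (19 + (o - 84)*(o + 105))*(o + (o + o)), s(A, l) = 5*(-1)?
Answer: -73923285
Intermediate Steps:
s(A, l) = -5
M(n) = 5*n²
g(o) = -3 + 3*o*(19 + (-84 + o)*(105 + o)) (g(o) = -3 + (19 + (o - 84)*(o + 105))*(o + (o + o)) = -3 + (19 + (-84 + o)*(105 + o))*(o + 2*o) = -3 + (19 + (-84 + o)*(105 + o))*(3*o) = -3 + 3*o*(19 + (-84 + o)*(105 + o)))
s(7, 0)*g(M(6)) = -5*(-3 - 132015*6² + 3*(5*6²)³ + 63*(5*6²)²) = -5*(-3 - 132015*36 + 3*(5*36)³ + 63*(5*36)²) = -5*(-3 - 26403*180 + 3*180³ + 63*180²) = -5*(-3 - 4752540 + 3*5832000 + 63*32400) = -5*(-3 - 4752540 + 17496000 + 2041200) = -5*14784657 = -73923285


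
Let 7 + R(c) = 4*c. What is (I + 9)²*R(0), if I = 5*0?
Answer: -567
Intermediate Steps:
I = 0
R(c) = -7 + 4*c
(I + 9)²*R(0) = (0 + 9)²*(-7 + 4*0) = 9²*(-7 + 0) = 81*(-7) = -567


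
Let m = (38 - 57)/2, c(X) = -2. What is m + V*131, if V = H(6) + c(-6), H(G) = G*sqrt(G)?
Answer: -543/2 + 786*sqrt(6) ≈ 1653.8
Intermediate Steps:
H(G) = G**(3/2)
V = -2 + 6*sqrt(6) (V = 6**(3/2) - 2 = 6*sqrt(6) - 2 = -2 + 6*sqrt(6) ≈ 12.697)
m = -19/2 (m = -19*1/2 = -19/2 ≈ -9.5000)
m + V*131 = -19/2 + (-2 + 6*sqrt(6))*131 = -19/2 + (-262 + 786*sqrt(6)) = -543/2 + 786*sqrt(6)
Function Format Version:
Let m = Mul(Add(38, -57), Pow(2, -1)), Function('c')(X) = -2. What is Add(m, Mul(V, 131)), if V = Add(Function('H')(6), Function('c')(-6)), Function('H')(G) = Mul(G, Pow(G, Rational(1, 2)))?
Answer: Add(Rational(-543, 2), Mul(786, Pow(6, Rational(1, 2)))) ≈ 1653.8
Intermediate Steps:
Function('H')(G) = Pow(G, Rational(3, 2))
V = Add(-2, Mul(6, Pow(6, Rational(1, 2)))) (V = Add(Pow(6, Rational(3, 2)), -2) = Add(Mul(6, Pow(6, Rational(1, 2))), -2) = Add(-2, Mul(6, Pow(6, Rational(1, 2)))) ≈ 12.697)
m = Rational(-19, 2) (m = Mul(-19, Rational(1, 2)) = Rational(-19, 2) ≈ -9.5000)
Add(m, Mul(V, 131)) = Add(Rational(-19, 2), Mul(Add(-2, Mul(6, Pow(6, Rational(1, 2)))), 131)) = Add(Rational(-19, 2), Add(-262, Mul(786, Pow(6, Rational(1, 2))))) = Add(Rational(-543, 2), Mul(786, Pow(6, Rational(1, 2))))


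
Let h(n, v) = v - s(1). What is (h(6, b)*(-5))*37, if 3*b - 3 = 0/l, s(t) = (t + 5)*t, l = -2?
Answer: 925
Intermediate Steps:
s(t) = t*(5 + t) (s(t) = (5 + t)*t = t*(5 + t))
b = 1 (b = 1 + (0/(-2))/3 = 1 + (0*(-½))/3 = 1 + (⅓)*0 = 1 + 0 = 1)
h(n, v) = -6 + v (h(n, v) = v - (5 + 1) = v - 6 = -6 + v)
(h(6, b)*(-5))*37 = ((-6 + 1)*(-5))*37 = -5*(-5)*37 = 25*37 = 925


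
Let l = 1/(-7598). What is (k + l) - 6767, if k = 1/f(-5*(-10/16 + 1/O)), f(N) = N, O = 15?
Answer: -3444667337/509066 ≈ -6766.6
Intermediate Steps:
l = -1/7598 ≈ -0.00013161
k = 24/67 (k = 1/(-5*(-10/16 + 1/15)) = 1/(-5*(-10*1/16 + 1*(1/15))) = 1/(-5*(-5/8 + 1/15)) = 1/(-5*(-67/120)) = 1/(67/24) = 24/67 ≈ 0.35821)
(k + l) - 6767 = (24/67 - 1/7598) - 6767 = 182285/509066 - 6767 = -3444667337/509066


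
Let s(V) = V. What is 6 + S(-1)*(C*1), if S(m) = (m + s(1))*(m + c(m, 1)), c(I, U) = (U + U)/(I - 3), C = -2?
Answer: 6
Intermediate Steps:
c(I, U) = 2*U/(-3 + I) (c(I, U) = (2*U)/(-3 + I) = 2*U/(-3 + I))
S(m) = (1 + m)*(m + 2/(-3 + m)) (S(m) = (m + 1)*(m + 2*1/(-3 + m)) = (1 + m)*(m + 2/(-3 + m)))
6 + S(-1)*(C*1) = 6 + ((2 + (-1)**3 - 1*(-1) - 2*(-1)**2)/(-3 - 1))*(-2*1) = 6 + ((2 - 1 + 1 - 2*1)/(-4))*(-2) = 6 - (2 - 1 + 1 - 2)/4*(-2) = 6 - 1/4*0*(-2) = 6 + 0*(-2) = 6 + 0 = 6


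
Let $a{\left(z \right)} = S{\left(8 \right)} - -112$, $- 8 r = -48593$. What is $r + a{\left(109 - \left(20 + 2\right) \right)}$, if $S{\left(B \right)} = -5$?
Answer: $\frac{49449}{8} \approx 6181.1$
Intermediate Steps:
$r = \frac{48593}{8}$ ($r = \left(- \frac{1}{8}\right) \left(-48593\right) = \frac{48593}{8} \approx 6074.1$)
$a{\left(z \right)} = 107$ ($a{\left(z \right)} = -5 - -112 = -5 + 112 = 107$)
$r + a{\left(109 - \left(20 + 2\right) \right)} = \frac{48593}{8} + 107 = \frac{49449}{8}$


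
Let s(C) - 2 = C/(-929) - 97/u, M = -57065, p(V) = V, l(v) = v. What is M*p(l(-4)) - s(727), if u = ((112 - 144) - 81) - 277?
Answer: 82700349397/362310 ≈ 2.2826e+5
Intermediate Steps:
u = -390 (u = (-32 - 81) - 277 = -113 - 277 = -390)
s(C) = 877/390 - C/929 (s(C) = 2 + (C/(-929) - 97/(-390)) = 2 + (C*(-1/929) - 97*(-1/390)) = 2 + (-C/929 + 97/390) = 2 + (97/390 - C/929) = 877/390 - C/929)
M*p(l(-4)) - s(727) = -57065*(-4) - (877/390 - 1/929*727) = 228260 - (877/390 - 727/929) = 228260 - 1*531203/362310 = 228260 - 531203/362310 = 82700349397/362310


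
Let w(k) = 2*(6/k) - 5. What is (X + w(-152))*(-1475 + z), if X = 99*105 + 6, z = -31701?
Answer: -6553006460/19 ≈ -3.4489e+8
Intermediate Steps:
w(k) = -5 + 12/k (w(k) = 12/k - 5 = -5 + 12/k)
X = 10401 (X = 10395 + 6 = 10401)
(X + w(-152))*(-1475 + z) = (10401 + (-5 + 12/(-152)))*(-1475 - 31701) = (10401 + (-5 + 12*(-1/152)))*(-33176) = (10401 + (-5 - 3/38))*(-33176) = (10401 - 193/38)*(-33176) = (395045/38)*(-33176) = -6553006460/19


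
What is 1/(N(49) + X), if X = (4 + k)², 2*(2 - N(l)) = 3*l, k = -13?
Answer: 2/19 ≈ 0.10526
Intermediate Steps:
N(l) = 2 - 3*l/2
X = 81 (X = (4 - 13)² = (-9)² = 81)
1/(N(49) + X) = 1/((2 - 3/2*49) + 81) = 1/((2 - 147/2) + 81) = 1/(-143/2 + 81) = 1/(19/2) = 2/19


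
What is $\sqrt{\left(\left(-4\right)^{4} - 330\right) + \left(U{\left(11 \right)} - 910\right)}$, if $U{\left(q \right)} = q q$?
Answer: $i \sqrt{863} \approx 29.377 i$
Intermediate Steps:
$U{\left(q \right)} = q^{2}$
$\sqrt{\left(\left(-4\right)^{4} - 330\right) + \left(U{\left(11 \right)} - 910\right)} = \sqrt{\left(\left(-4\right)^{4} - 330\right) + \left(11^{2} - 910\right)} = \sqrt{\left(256 - 330\right) + \left(121 - 910\right)} = \sqrt{-74 - 789} = \sqrt{-863} = i \sqrt{863}$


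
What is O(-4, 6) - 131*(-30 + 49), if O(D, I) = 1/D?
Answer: -9957/4 ≈ -2489.3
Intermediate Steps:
O(-4, 6) - 131*(-30 + 49) = 1/(-4) - 131*(-30 + 49) = -¼ - 131*19 = -¼ - 2489 = -9957/4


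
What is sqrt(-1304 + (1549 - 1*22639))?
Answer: I*sqrt(22394) ≈ 149.65*I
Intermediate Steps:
sqrt(-1304 + (1549 - 1*22639)) = sqrt(-1304 + (1549 - 22639)) = sqrt(-1304 - 21090) = sqrt(-22394) = I*sqrt(22394)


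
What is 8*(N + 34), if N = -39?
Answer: -40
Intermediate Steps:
8*(N + 34) = 8*(-39 + 34) = 8*(-5) = -40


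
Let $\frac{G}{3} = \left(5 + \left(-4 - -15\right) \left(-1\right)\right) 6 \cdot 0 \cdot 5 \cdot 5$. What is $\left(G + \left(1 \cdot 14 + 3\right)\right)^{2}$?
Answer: $289$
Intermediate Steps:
$G = 0$ ($G = 3 \left(5 + \left(-4 - -15\right) \left(-1\right)\right) 6 \cdot 0 \cdot 5 \cdot 5 = 3 \left(5 + \left(-4 + 15\right) \left(-1\right)\right) 0 \cdot 5 \cdot 5 = 3 \left(5 + 11 \left(-1\right)\right) 0 \cdot 5 = 3 \left(5 - 11\right) 0 \cdot 5 = 3 \left(-6\right) 0 \cdot 5 = 3 \cdot 0 \cdot 5 = 3 \cdot 0 = 0$)
$\left(G + \left(1 \cdot 14 + 3\right)\right)^{2} = \left(0 + \left(1 \cdot 14 + 3\right)\right)^{2} = \left(0 + \left(14 + 3\right)\right)^{2} = \left(0 + 17\right)^{2} = 17^{2} = 289$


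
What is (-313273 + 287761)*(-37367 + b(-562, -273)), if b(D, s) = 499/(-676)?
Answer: 161112049398/169 ≈ 9.5333e+8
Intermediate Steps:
b(D, s) = -499/676 (b(D, s) = 499*(-1/676) = -499/676)
(-313273 + 287761)*(-37367 + b(-562, -273)) = (-313273 + 287761)*(-37367 - 499/676) = -25512*(-25260591/676) = 161112049398/169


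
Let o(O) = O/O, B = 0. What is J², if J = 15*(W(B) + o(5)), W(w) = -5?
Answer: 3600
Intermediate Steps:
o(O) = 1
J = -60 (J = 15*(-5 + 1) = 15*(-4) = -60)
J² = (-60)² = 3600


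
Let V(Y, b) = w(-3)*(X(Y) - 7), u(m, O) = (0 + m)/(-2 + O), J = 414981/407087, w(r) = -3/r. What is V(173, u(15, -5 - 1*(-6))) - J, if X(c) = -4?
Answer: -4892938/407087 ≈ -12.019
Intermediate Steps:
J = 414981/407087 (J = 414981*(1/407087) = 414981/407087 ≈ 1.0194)
u(m, O) = m/(-2 + O)
V(Y, b) = -11 (V(Y, b) = (-3/(-3))*(-4 - 7) = -3*(-⅓)*(-11) = 1*(-11) = -11)
V(173, u(15, -5 - 1*(-6))) - J = -11 - 1*414981/407087 = -11 - 414981/407087 = -4892938/407087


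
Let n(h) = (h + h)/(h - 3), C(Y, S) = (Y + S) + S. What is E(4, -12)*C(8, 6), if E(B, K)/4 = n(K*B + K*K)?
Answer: 5120/31 ≈ 165.16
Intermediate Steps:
C(Y, S) = Y + 2*S (C(Y, S) = (S + Y) + S = Y + 2*S)
n(h) = 2*h/(-3 + h) (n(h) = (2*h)/(-3 + h) = 2*h/(-3 + h))
E(B, K) = 8*(K**2 + B*K)/(-3 + K**2 + B*K) (E(B, K) = 4*(2*(K*B + K*K)/(-3 + (K*B + K*K))) = 4*(2*(B*K + K**2)/(-3 + (B*K + K**2))) = 4*(2*(K**2 + B*K)/(-3 + (K**2 + B*K))) = 4*(2*(K**2 + B*K)/(-3 + K**2 + B*K)) = 8*(K**2 + B*K)/(-3 + K**2 + B*K))
E(4, -12)*C(8, 6) = (8*(-12)*(4 - 12)/(-3 - 12*(4 - 12)))*(8 + 2*6) = (8*(-12)*(-8)/(-3 - 12*(-8)))*(8 + 12) = (8*(-12)*(-8)/(-3 + 96))*20 = (8*(-12)*(-8)/93)*20 = (8*(-12)*(1/93)*(-8))*20 = (256/31)*20 = 5120/31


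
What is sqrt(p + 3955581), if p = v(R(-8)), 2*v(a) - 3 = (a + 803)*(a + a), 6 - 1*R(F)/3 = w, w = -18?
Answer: sqrt(16074330)/2 ≈ 2004.6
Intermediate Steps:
R(F) = 72 (R(F) = 18 - 3*(-18) = 18 + 54 = 72)
v(a) = 3/2 + a*(803 + a) (v(a) = 3/2 + ((a + 803)*(a + a))/2 = 3/2 + ((803 + a)*(2*a))/2 = 3/2 + (2*a*(803 + a))/2 = 3/2 + a*(803 + a))
p = 126003/2 (p = 3/2 + 72**2 + 803*72 = 3/2 + 5184 + 57816 = 126003/2 ≈ 63002.)
sqrt(p + 3955581) = sqrt(126003/2 + 3955581) = sqrt(8037165/2) = sqrt(16074330)/2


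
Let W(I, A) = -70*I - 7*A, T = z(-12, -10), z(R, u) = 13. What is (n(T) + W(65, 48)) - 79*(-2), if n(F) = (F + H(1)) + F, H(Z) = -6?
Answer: -4708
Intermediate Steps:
T = 13
n(F) = -6 + 2*F (n(F) = (F - 6) + F = (-6 + F) + F = -6 + 2*F)
(n(T) + W(65, 48)) - 79*(-2) = ((-6 + 2*13) + (-70*65 - 7*48)) - 79*(-2) = ((-6 + 26) + (-4550 - 336)) + 158 = (20 - 4886) + 158 = -4866 + 158 = -4708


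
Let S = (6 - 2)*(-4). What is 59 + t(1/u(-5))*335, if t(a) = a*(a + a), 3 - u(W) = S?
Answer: 21969/361 ≈ 60.856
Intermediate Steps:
S = -16 (S = 4*(-4) = -16)
u(W) = 19 (u(W) = 3 - 1*(-16) = 3 + 16 = 19)
t(a) = 2*a**2 (t(a) = a*(2*a) = 2*a**2)
59 + t(1/u(-5))*335 = 59 + (2*(1/19)**2)*335 = 59 + (2*(1/361))*335 = 59 + (2/361)*335 = 59 + 670/361 = 21969/361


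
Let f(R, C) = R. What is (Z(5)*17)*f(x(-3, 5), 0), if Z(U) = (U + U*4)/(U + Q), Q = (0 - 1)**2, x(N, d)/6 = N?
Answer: -1275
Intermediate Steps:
x(N, d) = 6*N
Q = 1 (Q = (-1)**2 = 1)
Z(U) = 5*U/(1 + U) (Z(U) = (U + U*4)/(U + 1) = (U + 4*U)/(1 + U) = (5*U)/(1 + U) = 5*U/(1 + U))
(Z(5)*17)*f(x(-3, 5), 0) = ((5*5/(1 + 5))*17)*(6*(-3)) = ((5*5/6)*17)*(-18) = ((5*5*(1/6))*17)*(-18) = ((25/6)*17)*(-18) = (425/6)*(-18) = -1275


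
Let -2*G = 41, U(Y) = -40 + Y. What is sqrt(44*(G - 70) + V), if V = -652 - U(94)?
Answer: 4*I*sqrt(293) ≈ 68.469*I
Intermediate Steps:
G = -41/2 (G = -1/2*41 = -41/2 ≈ -20.500)
V = -706 (V = -652 - (-40 + 94) = -652 - 1*54 = -652 - 54 = -706)
sqrt(44*(G - 70) + V) = sqrt(44*(-41/2 - 70) - 706) = sqrt(44*(-181/2) - 706) = sqrt(-3982 - 706) = sqrt(-4688) = 4*I*sqrt(293)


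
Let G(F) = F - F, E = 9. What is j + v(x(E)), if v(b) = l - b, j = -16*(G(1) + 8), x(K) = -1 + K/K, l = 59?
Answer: -69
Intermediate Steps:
G(F) = 0
x(K) = 0 (x(K) = -1 + 1 = 0)
j = -128 (j = -16*(0 + 8) = -16*8 = -128)
v(b) = 59 - b
j + v(x(E)) = -128 + (59 - 1*0) = -128 + (59 + 0) = -128 + 59 = -69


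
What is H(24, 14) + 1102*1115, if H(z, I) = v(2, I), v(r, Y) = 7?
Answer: 1228737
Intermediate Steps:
H(z, I) = 7
H(24, 14) + 1102*1115 = 7 + 1102*1115 = 7 + 1228730 = 1228737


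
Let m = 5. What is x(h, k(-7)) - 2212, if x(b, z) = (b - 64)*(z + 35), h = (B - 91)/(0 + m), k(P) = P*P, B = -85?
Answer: -52724/5 ≈ -10545.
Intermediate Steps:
k(P) = P²
h = -176/5 (h = (-85 - 91)/(0 + 5) = -176/5 ≈ -35.200)
x(b, z) = (-64 + b)*(35 + z)
x(h, k(-7)) - 2212 = (-2240 - 64*(-7)² + 35*(-176/5) - 176/5*(-7)²) - 2212 = (-2240 - 64*49 - 1232 - 176/5*49) - 2212 = (-2240 - 3136 - 1232 - 8624/5) - 2212 = -41664/5 - 2212 = -52724/5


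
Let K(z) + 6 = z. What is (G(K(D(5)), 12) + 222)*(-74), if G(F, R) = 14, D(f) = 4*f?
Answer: -17464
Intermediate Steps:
K(z) = -6 + z
(G(K(D(5)), 12) + 222)*(-74) = (14 + 222)*(-74) = 236*(-74) = -17464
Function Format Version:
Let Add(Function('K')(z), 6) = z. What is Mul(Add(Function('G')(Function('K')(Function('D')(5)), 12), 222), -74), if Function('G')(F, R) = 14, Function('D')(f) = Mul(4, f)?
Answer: -17464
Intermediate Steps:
Function('K')(z) = Add(-6, z)
Mul(Add(Function('G')(Function('K')(Function('D')(5)), 12), 222), -74) = Mul(Add(14, 222), -74) = Mul(236, -74) = -17464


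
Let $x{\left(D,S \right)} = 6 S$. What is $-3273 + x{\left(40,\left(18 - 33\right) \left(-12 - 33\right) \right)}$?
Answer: $777$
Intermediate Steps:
$-3273 + x{\left(40,\left(18 - 33\right) \left(-12 - 33\right) \right)} = -3273 + 6 \left(18 - 33\right) \left(-12 - 33\right) = -3273 + 6 \left(\left(-15\right) \left(-45\right)\right) = -3273 + 6 \cdot 675 = -3273 + 4050 = 777$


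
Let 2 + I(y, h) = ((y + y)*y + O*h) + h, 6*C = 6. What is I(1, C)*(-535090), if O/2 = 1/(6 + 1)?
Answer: -4815810/7 ≈ -6.8797e+5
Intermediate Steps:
C = 1 (C = (1/6)*6 = 1)
O = 2/7 (O = 2/(6 + 1) = 2/7 ≈ 0.28571)
I(y, h) = -2 + 2*y**2 + 9*h/7 (I(y, h) = -2 + (((y + y)*y + 2*h/7) + h) = -2 + (((2*y)*y + 2*h/7) + h) = -2 + ((2*y**2 + 2*h/7) + h) = -2 + (2*y**2 + 9*h/7) = -2 + 2*y**2 + 9*h/7)
I(1, C)*(-535090) = (-2 + 2*1**2 + (9/7)*1)*(-535090) = (-2 + 2*1 + 9/7)*(-535090) = (-2 + 2 + 9/7)*(-535090) = (9/7)*(-535090) = -4815810/7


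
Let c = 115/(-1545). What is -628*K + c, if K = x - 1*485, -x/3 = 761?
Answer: 537135913/309 ≈ 1.7383e+6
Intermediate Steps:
x = -2283 (x = -3*761 = -2283)
K = -2768 (K = -2283 - 1*485 = -2283 - 485 = -2768)
c = -23/309 (c = 115*(-1/1545) = -23/309 ≈ -0.074434)
-628*K + c = -628*(-2768) - 23/309 = 1738304 - 23/309 = 537135913/309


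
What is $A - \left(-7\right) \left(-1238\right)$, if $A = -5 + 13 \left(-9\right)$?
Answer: $-8788$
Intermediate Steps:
$A = -122$ ($A = -5 - 117 = -122$)
$A - \left(-7\right) \left(-1238\right) = -122 - \left(-7\right) \left(-1238\right) = -122 - 8666 = -8788$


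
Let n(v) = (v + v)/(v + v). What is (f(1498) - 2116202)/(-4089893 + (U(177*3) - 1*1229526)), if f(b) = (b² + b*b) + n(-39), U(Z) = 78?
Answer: -2371807/5319341 ≈ -0.44588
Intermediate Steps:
n(v) = 1 (n(v) = (2*v)/((2*v)) = (2*v)*(1/(2*v)) = 1)
f(b) = 1 + 2*b² (f(b) = (b² + b*b) + 1 = (b² + b²) + 1 = 2*b² + 1 = 1 + 2*b²)
(f(1498) - 2116202)/(-4089893 + (U(177*3) - 1*1229526)) = ((1 + 2*1498²) - 2116202)/(-4089893 + (78 - 1*1229526)) = ((1 + 2*2244004) - 2116202)/(-4089893 + (78 - 1229526)) = ((1 + 4488008) - 2116202)/(-4089893 - 1229448) = (4488009 - 2116202)/(-5319341) = 2371807*(-1/5319341) = -2371807/5319341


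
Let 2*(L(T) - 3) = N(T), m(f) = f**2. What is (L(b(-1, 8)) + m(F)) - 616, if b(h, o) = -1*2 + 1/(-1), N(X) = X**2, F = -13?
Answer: -879/2 ≈ -439.50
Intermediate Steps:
b(h, o) = -3 (b(h, o) = -2 - 1 = -3)
L(T) = 3 + T**2/2
(L(b(-1, 8)) + m(F)) - 616 = ((3 + (1/2)*(-3)**2) + (-13)**2) - 616 = ((3 + (1/2)*9) + 169) - 616 = ((3 + 9/2) + 169) - 616 = (15/2 + 169) - 616 = 353/2 - 616 = -879/2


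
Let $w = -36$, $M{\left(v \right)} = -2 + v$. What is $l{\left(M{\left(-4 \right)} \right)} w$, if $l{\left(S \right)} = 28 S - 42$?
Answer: $7560$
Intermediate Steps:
$l{\left(S \right)} = -42 + 28 S$
$l{\left(M{\left(-4 \right)} \right)} w = \left(-42 + 28 \left(-2 - 4\right)\right) \left(-36\right) = \left(-42 + 28 \left(-6\right)\right) \left(-36\right) = \left(-42 - 168\right) \left(-36\right) = \left(-210\right) \left(-36\right) = 7560$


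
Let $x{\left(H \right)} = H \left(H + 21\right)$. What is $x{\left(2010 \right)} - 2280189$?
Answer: $1802121$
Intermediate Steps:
$x{\left(H \right)} = H \left(21 + H\right)$
$x{\left(2010 \right)} - 2280189 = 2010 \left(21 + 2010\right) - 2280189 = 2010 \cdot 2031 - 2280189 = 4082310 - 2280189 = 1802121$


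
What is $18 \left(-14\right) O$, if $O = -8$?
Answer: $2016$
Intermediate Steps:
$18 \left(-14\right) O = 18 \left(-14\right) \left(-8\right) = \left(-252\right) \left(-8\right) = 2016$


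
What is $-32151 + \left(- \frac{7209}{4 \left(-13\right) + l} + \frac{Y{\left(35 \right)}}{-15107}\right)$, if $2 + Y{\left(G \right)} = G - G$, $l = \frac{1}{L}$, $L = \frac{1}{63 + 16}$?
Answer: $- \frac{489738724}{15107} \approx -32418.0$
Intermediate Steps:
$L = \frac{1}{79} \approx 0.012658$
$l = 79$ ($l = \frac{1}{\frac{1}{79}} = 79$)
$Y{\left(G \right)} = -2$ ($Y{\left(G \right)} = -2 + \left(G - G\right) = -2 + 0 = -2$)
$-32151 + \left(- \frac{7209}{4 \left(-13\right) + l} + \frac{Y{\left(35 \right)}}{-15107}\right) = -32151 - \left(- \frac{2}{15107} + \frac{7209}{4 \left(-13\right) + 79}\right) = -32151 - \left(- \frac{2}{15107} + \frac{7209}{-52 + 79}\right) = -32151 + \left(- \frac{7209}{27} + \frac{2}{15107}\right) = -32151 + \left(\left(-7209\right) \frac{1}{27} + \frac{2}{15107}\right) = -32151 + \left(-267 + \frac{2}{15107}\right) = -32151 - \frac{4033567}{15107} = - \frac{489738724}{15107}$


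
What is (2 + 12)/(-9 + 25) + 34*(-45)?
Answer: -12233/8 ≈ -1529.1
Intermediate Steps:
(2 + 12)/(-9 + 25) + 34*(-45) = 14/16 - 1530 = 14*(1/16) - 1530 = 7/8 - 1530 = -12233/8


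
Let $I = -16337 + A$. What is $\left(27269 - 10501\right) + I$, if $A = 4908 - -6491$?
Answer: $11830$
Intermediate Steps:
$A = 11399$ ($A = 4908 + 6491 = 11399$)
$I = -4938$ ($I = -16337 + 11399 = -4938$)
$\left(27269 - 10501\right) + I = \left(27269 - 10501\right) - 4938 = 16768 - 4938 = 11830$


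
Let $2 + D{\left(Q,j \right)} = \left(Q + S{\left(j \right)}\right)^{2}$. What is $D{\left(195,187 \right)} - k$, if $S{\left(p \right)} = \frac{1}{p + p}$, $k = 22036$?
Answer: $\frac{2236343473}{139876} \approx 15988.0$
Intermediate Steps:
$S{\left(p \right)} = \frac{1}{2 p}$
$D{\left(Q,j \right)} = -2 + \left(Q + \frac{1}{2 j}\right)^{2}$
$D{\left(195,187 \right)} - k = \left(-2 + \frac{\left(1 + 2 \cdot 195 \cdot 187\right)^{2}}{4 \cdot 34969}\right) - 22036 = \left(-2 + \frac{1}{4} \cdot \frac{1}{34969} \left(1 + 72930\right)^{2}\right) - 22036 = \left(-2 + \frac{1}{4} \cdot \frac{1}{34969} \cdot 72931^{2}\right) - 22036 = \left(-2 + \frac{1}{4} \cdot \frac{1}{34969} \cdot 5318930761\right) - 22036 = \left(-2 + \frac{5318930761}{139876}\right) - 22036 = \frac{5318651009}{139876} - 22036 = \frac{2236343473}{139876}$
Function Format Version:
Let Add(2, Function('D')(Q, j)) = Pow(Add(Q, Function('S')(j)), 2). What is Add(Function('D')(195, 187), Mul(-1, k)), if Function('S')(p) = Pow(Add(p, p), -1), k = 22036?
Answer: Rational(2236343473, 139876) ≈ 15988.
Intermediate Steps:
Function('S')(p) = Mul(Rational(1, 2), Pow(p, -1)) (Function('S')(p) = Pow(Mul(2, p), -1) = Mul(Rational(1, 2), Pow(p, -1)))
Function('D')(Q, j) = Add(-2, Pow(Add(Q, Mul(Rational(1, 2), Pow(j, -1))), 2))
Add(Function('D')(195, 187), Mul(-1, k)) = Add(Add(-2, Mul(Rational(1, 4), Pow(187, -2), Pow(Add(1, Mul(2, 195, 187)), 2))), Mul(-1, 22036)) = Add(Add(-2, Mul(Rational(1, 4), Rational(1, 34969), Pow(Add(1, 72930), 2))), -22036) = Add(Add(-2, Mul(Rational(1, 4), Rational(1, 34969), Pow(72931, 2))), -22036) = Add(Add(-2, Mul(Rational(1, 4), Rational(1, 34969), 5318930761)), -22036) = Add(Add(-2, Rational(5318930761, 139876)), -22036) = Add(Rational(5318651009, 139876), -22036) = Rational(2236343473, 139876)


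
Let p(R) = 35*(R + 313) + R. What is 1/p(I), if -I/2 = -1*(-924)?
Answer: -1/55573 ≈ -1.7994e-5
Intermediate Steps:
I = -1848 (I = -(-2)*(-924) = -2*924 = -1848)
p(R) = 10955 + 36*R (p(R) = 35*(313 + R) + R = (10955 + 35*R) + R = 10955 + 36*R)
1/p(I) = 1/(10955 + 36*(-1848)) = 1/(10955 - 66528) = 1/(-55573) = -1/55573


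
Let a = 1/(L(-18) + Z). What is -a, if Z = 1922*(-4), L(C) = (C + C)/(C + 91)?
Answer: 73/561260 ≈ 0.00013006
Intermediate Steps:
L(C) = 2*C/(91 + C) (L(C) = (2*C)/(91 + C) = 2*C/(91 + C))
Z = -7688
a = -73/561260 (a = 1/(2*(-18)/(91 - 18) - 7688) = 1/(2*(-18)/73 - 7688) = 1/(2*(-18)*(1/73) - 7688) = 1/(-36/73 - 7688) = 1/(-561260/73) = -73/561260 ≈ -0.00013006)
-a = -1*(-73/561260) = 73/561260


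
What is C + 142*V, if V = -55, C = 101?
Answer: -7709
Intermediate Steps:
C + 142*V = 101 + 142*(-55) = 101 - 7810 = -7709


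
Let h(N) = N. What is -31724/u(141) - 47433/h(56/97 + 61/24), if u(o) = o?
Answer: -15800135348/1023801 ≈ -15433.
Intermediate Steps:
-31724/u(141) - 47433/h(56/97 + 61/24) = -31724/141 - 47433/(56/97 + 61/24) = -31724/141 - 47433/7261/2328 = -31724/141 - 47433*2328/7261 = -31724/141 - 110424024/7261 = -15800135348/1023801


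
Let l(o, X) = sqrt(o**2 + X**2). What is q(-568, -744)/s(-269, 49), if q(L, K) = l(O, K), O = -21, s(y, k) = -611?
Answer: -3*sqrt(61553)/611 ≈ -1.2182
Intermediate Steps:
l(o, X) = sqrt(X**2 + o**2)
q(L, K) = sqrt(441 + K**2) (q(L, K) = sqrt(K**2 + (-21)**2) = sqrt(K**2 + 441) = sqrt(441 + K**2))
q(-568, -744)/s(-269, 49) = sqrt(441 + (-744)**2)/(-611) = sqrt(441 + 553536)*(-1/611) = sqrt(553977)*(-1/611) = (3*sqrt(61553))*(-1/611) = -3*sqrt(61553)/611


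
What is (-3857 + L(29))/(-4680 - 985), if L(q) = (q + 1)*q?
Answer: 29/55 ≈ 0.52727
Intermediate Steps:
L(q) = q*(1 + q) (L(q) = (1 + q)*q = q*(1 + q))
(-3857 + L(29))/(-4680 - 985) = (-3857 + 29*(1 + 29))/(-4680 - 985) = (-3857 + 29*30)/(-5665) = (-3857 + 870)*(-1/5665) = -2987*(-1/5665) = 29/55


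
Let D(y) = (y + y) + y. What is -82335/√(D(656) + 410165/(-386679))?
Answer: -82335*√294098035120653/760574107 ≈ -1856.5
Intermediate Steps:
D(y) = 3*y (D(y) = 2*y + y = 3*y)
-82335/√(D(656) + 410165/(-386679)) = -82335/√(3*656 + 410165/(-386679)) = -82335/√(1968 + 410165*(-1/386679)) = -82335/√(1968 - 410165/386679) = -82335*√294098035120653/760574107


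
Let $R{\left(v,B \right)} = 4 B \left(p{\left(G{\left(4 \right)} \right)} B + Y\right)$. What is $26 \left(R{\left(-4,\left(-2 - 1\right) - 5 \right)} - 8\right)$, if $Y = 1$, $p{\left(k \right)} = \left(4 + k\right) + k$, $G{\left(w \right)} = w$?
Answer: $78832$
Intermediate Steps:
$p{\left(k \right)} = 4 + 2 k$
$R{\left(v,B \right)} = 4 B \left(1 + 12 B\right)$ ($R{\left(v,B \right)} = 4 B \left(\left(4 + 2 \cdot 4\right) B + 1\right) = 4 B \left(\left(4 + 8\right) B + 1\right) = 4 B \left(12 B + 1\right) = 4 B \left(1 + 12 B\right)$)
$26 \left(R{\left(-4,\left(-2 - 1\right) - 5 \right)} - 8\right) = 26 \left(4 \left(\left(-2 - 1\right) - 5\right) \left(1 + 12 \left(\left(-2 - 1\right) - 5\right)\right) - 8\right) = 26 \left(4 \left(-3 - 5\right) \left(1 + 12 \left(-3 - 5\right)\right) - 8\right) = 26 \left(4 \left(-8\right) \left(1 + 12 \left(-8\right)\right) - 8\right) = 26 \left(4 \left(-8\right) \left(1 - 96\right) - 8\right) = 26 \left(4 \left(-8\right) \left(-95\right) - 8\right) = 26 \left(3040 - 8\right) = 26 \cdot 3032 = 78832$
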